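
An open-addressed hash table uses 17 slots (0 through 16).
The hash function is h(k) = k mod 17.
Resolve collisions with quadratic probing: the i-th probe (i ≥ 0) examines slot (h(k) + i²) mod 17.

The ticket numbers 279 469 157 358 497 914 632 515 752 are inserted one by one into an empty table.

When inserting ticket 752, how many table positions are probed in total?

3

Insert 279: h=7, slot 7 empty → index 7.
Insert 469: h=10, slot 10 empty → index 10.
Insert 157: h=4, slot 4 empty → index 4.
Insert 358: h=1, slot 1 empty → index 1.
Insert 497: h=4, slot 4 occupied → index 5.
Insert 914: h=13, slot 13 empty → index 13.
Insert 632: h=3, slot 3 empty → index 3.
Insert 515: h=5, slot 5 occupied → index 6.
Insert 752: h=4, slots 4,5 occupied → index 8.
Table: [_, 358, _, 632, 157, 497, 515, 279, 752, _, 469, _, _, 914, _, _, _]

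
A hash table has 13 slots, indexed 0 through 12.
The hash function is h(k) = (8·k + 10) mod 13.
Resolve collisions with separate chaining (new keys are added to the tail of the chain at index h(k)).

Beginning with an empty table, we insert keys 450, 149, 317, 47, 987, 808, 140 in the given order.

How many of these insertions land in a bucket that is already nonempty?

1

450 -> bucket 9
149 -> bucket 6
317 -> bucket 11
47 -> bucket 9 (collision)
987 -> bucket 2
808 -> bucket 0
140 -> bucket 12
Final buckets:
0: 808
1: _
2: 987
3: _
4: _
5: _
6: 149
7: _
8: _
9: 450 -> 47
10: _
11: 317
12: 140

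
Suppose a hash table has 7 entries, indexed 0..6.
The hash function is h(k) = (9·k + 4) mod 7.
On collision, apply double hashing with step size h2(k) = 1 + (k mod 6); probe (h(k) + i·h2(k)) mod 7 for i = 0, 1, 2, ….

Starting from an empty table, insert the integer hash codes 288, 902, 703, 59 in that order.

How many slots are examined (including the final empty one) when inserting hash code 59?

3

288: h=6 -> slot 6
902: h=2 -> slot 2
703: h=3 -> slot 3
59: h=3, h2=6, probe 3,2,1 -> slot 1
Table: [-, 59, 902, 703, -, -, 288]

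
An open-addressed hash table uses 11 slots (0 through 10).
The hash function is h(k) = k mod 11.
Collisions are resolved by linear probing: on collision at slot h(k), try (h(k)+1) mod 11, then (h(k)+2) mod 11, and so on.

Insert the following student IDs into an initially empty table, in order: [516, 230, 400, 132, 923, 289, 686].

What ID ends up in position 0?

Insert 516: h=10, slot 10 empty => index 10.
Insert 230: h=10, slot 10 occupied => index 0.
Insert 400: h=4, slot 4 empty => index 4.
Insert 132: h=0, slot 0 occupied => index 1.
Insert 923: h=10, slots 10,0,1 occupied => index 2.
Insert 289: h=3, slot 3 empty => index 3.
Insert 686: h=4, slot 4 occupied => index 5.
Table: [230, 132, 923, 289, 400, 686, —, —, —, —, 516]

230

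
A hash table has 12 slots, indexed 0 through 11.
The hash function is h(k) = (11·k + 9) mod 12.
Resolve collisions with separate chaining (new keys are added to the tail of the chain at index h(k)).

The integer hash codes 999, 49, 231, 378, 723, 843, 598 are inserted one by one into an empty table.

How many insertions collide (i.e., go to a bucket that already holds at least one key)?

3

999 → bucket 6
49 → bucket 8
231 → bucket 6 (collision)
378 → bucket 3
723 → bucket 6 (collision)
843 → bucket 6 (collision)
598 → bucket 11
Final buckets:
0: ∅
1: ∅
2: ∅
3: 378
4: ∅
5: ∅
6: 999 -> 231 -> 723 -> 843
7: ∅
8: 49
9: ∅
10: ∅
11: 598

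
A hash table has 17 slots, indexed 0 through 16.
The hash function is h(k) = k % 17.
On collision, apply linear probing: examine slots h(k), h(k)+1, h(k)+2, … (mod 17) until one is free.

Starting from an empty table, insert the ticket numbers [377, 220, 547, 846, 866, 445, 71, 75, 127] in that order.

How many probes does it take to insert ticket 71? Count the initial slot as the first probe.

Insert 377: h=3, slot 3 empty → index 3.
Insert 220: h=16, slot 16 empty → index 16.
Insert 547: h=3, slot 3 occupied → index 4.
Insert 846: h=13, slot 13 empty → index 13.
Insert 866: h=16, slot 16 occupied → index 0.
Insert 445: h=3, slots 3,4 occupied → index 5.
Insert 71: h=3, slots 3,4,5 occupied → index 6.
Insert 75: h=7, slot 7 empty → index 7.
Insert 127: h=8, slot 8 empty → index 8.
Table: [866, _, _, 377, 547, 445, 71, 75, 127, _, _, _, _, 846, _, _, 220]

4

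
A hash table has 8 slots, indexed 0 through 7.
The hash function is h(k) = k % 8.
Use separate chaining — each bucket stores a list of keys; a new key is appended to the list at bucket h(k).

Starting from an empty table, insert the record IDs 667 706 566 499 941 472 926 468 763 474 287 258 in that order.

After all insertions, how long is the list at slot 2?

Insert 667: h=3, bucket 3 empty -> new chain.
Insert 706: h=2, bucket 2 empty -> new chain.
Insert 566: h=6, bucket 6 empty -> new chain.
Insert 499: h=3, bucket 3 nonempty -> append to chain.
Insert 941: h=5, bucket 5 empty -> new chain.
Insert 472: h=0, bucket 0 empty -> new chain.
Insert 926: h=6, bucket 6 nonempty -> append to chain.
Insert 468: h=4, bucket 4 empty -> new chain.
Insert 763: h=3, bucket 3 nonempty -> append to chain.
Insert 474: h=2, bucket 2 nonempty -> append to chain.
Insert 287: h=7, bucket 7 empty -> new chain.
Insert 258: h=2, bucket 2 nonempty -> append to chain.
Final buckets:
0: 472
1: —
2: 706 -> 474 -> 258
3: 667 -> 499 -> 763
4: 468
5: 941
6: 566 -> 926
7: 287

3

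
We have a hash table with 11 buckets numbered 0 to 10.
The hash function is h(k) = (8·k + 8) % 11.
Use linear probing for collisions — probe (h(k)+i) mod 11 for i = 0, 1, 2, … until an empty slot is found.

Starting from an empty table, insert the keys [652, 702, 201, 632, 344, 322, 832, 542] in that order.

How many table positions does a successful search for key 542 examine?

Insert 652: h=10, slot 10 empty => index 10.
Insert 702: h=3, slot 3 empty => index 3.
Insert 201: h=10, slot 10 occupied => index 0.
Insert 632: h=4, slot 4 empty => index 4.
Insert 344: h=10, slots 10,0 occupied => index 1.
Insert 322: h=10, slots 10,0,1 occupied => index 2.
Insert 832: h=9, slot 9 empty => index 9.
Insert 542: h=10, slots 10,0,1,2,3,4 occupied => index 5.
Table: [201, 344, 322, 702, 632, 542, _, _, _, 832, 652]
Lookup 542: h=10, probe 10,0,1,2,3,4,5 → found at 5.

7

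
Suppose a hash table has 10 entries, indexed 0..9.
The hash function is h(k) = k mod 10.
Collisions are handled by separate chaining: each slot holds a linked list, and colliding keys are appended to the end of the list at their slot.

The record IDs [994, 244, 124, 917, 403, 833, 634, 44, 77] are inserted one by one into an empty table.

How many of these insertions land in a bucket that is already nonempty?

6

Insert 994: h=4, bucket 4 empty → new chain.
Insert 244: h=4, bucket 4 nonempty → append to chain.
Insert 124: h=4, bucket 4 nonempty → append to chain.
Insert 917: h=7, bucket 7 empty → new chain.
Insert 403: h=3, bucket 3 empty → new chain.
Insert 833: h=3, bucket 3 nonempty → append to chain.
Insert 634: h=4, bucket 4 nonempty → append to chain.
Insert 44: h=4, bucket 4 nonempty → append to chain.
Insert 77: h=7, bucket 7 nonempty → append to chain.
Final buckets:
0: ∅
1: ∅
2: ∅
3: 403 -> 833
4: 994 -> 244 -> 124 -> 634 -> 44
5: ∅
6: ∅
7: 917 -> 77
8: ∅
9: ∅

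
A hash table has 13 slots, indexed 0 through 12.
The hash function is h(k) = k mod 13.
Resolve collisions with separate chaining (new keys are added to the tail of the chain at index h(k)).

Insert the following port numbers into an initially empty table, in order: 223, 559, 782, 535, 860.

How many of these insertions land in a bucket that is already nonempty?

Insert 223: h=2, bucket 2 empty → new chain.
Insert 559: h=0, bucket 0 empty → new chain.
Insert 782: h=2, bucket 2 nonempty → append to chain.
Insert 535: h=2, bucket 2 nonempty → append to chain.
Insert 860: h=2, bucket 2 nonempty → append to chain.
Final buckets:
0: 559
1: ∅
2: 223 -> 782 -> 535 -> 860
3: ∅
4: ∅
5: ∅
6: ∅
7: ∅
8: ∅
9: ∅
10: ∅
11: ∅
12: ∅

3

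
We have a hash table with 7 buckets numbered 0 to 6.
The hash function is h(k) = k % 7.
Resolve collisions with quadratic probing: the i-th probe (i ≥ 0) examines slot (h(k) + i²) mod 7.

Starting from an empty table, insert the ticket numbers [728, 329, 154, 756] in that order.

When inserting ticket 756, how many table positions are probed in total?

4

728 hashes to 0; slot 0 is free => place at 0.
329 hashes to 0; 0 taken => place at 1.
154 hashes to 0; 0,1 taken => place at 4.
756 hashes to 0; 0,1,4 taken => place at 2.
Table: [728, 329, 756, ∅, 154, ∅, ∅]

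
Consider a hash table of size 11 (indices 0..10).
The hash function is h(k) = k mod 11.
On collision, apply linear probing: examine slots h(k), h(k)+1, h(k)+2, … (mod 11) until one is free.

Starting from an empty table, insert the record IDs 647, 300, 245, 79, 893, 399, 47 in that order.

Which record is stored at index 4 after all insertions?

245

Insert 647: h=9, slot 9 empty → index 9.
Insert 300: h=3, slot 3 empty → index 3.
Insert 245: h=3, slot 3 occupied → index 4.
Insert 79: h=2, slot 2 empty → index 2.
Insert 893: h=2, slots 2,3,4 occupied → index 5.
Insert 399: h=3, slots 3,4,5 occupied → index 6.
Insert 47: h=3, slots 3,4,5,6 occupied → index 7.
Table: [., ., 79, 300, 245, 893, 399, 47, ., 647, .]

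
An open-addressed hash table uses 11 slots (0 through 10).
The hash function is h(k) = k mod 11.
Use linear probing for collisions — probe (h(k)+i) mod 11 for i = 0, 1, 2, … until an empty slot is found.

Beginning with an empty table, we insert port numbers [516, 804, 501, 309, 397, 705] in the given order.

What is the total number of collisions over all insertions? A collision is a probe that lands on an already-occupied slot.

6

516 hashes to 10; slot 10 is free → place at 10.
804 hashes to 1; slot 1 is free → place at 1.
501 hashes to 6; slot 6 is free → place at 6.
309 hashes to 1; 1 taken → place at 2.
397 hashes to 1; 1,2 taken → place at 3.
705 hashes to 1; 1,2,3 taken → place at 4.
Table: [∅, 804, 309, 397, 705, ∅, 501, ∅, ∅, ∅, 516]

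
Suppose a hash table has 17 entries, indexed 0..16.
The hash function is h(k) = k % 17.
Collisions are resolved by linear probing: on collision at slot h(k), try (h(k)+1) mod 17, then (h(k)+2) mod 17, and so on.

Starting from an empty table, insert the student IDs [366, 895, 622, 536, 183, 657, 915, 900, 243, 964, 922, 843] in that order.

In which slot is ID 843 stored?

1

Insert 366: h=9, slot 9 empty -> index 9.
Insert 895: h=11, slot 11 empty -> index 11.
Insert 622: h=10, slot 10 empty -> index 10.
Insert 536: h=9, slots 9,10,11 occupied -> index 12.
Insert 183: h=13, slot 13 empty -> index 13.
Insert 657: h=11, slots 11,12,13 occupied -> index 14.
Insert 915: h=14, slot 14 occupied -> index 15.
Insert 900: h=16, slot 16 empty -> index 16.
Insert 243: h=5, slot 5 empty -> index 5.
Insert 964: h=12, slots 12,13,14,15,16 occupied -> index 0.
Insert 922: h=4, slot 4 empty -> index 4.
Insert 843: h=10, slots 10,11,12,13,14,15,16,0 occupied -> index 1.
Table: [964, 843, _, _, 922, 243, _, _, _, 366, 622, 895, 536, 183, 657, 915, 900]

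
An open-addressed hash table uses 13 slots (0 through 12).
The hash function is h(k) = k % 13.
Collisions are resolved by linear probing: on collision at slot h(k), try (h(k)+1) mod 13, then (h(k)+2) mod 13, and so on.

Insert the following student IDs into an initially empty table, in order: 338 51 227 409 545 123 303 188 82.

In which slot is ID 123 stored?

8

338 hashes to 0; slot 0 is free -> place at 0.
51 hashes to 12; slot 12 is free -> place at 12.
227 hashes to 6; slot 6 is free -> place at 6.
409 hashes to 6; 6 taken -> place at 7.
545 hashes to 12; 12,0 taken -> place at 1.
123 hashes to 6; 6,7 taken -> place at 8.
303 hashes to 4; slot 4 is free -> place at 4.
188 hashes to 6; 6,7,8 taken -> place at 9.
82 hashes to 4; 4 taken -> place at 5.
Table: [338, 545, —, —, 303, 82, 227, 409, 123, 188, —, —, 51]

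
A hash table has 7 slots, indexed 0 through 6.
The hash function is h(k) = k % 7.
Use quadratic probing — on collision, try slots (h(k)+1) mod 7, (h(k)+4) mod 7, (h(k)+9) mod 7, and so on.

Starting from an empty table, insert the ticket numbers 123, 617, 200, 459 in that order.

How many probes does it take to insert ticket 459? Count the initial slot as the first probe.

Insert 123: h=4, slot 4 empty -> index 4.
Insert 617: h=1, slot 1 empty -> index 1.
Insert 200: h=4, slot 4 occupied -> index 5.
Insert 459: h=4, slots 4,5,1 occupied -> index 6.
Table: [., 617, ., ., 123, 200, 459]

4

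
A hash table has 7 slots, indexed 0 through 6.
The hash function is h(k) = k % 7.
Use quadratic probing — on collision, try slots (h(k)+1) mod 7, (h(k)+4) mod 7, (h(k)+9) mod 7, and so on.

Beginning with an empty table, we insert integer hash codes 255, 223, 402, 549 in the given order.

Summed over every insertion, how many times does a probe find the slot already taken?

3

255 hashes to 3; slot 3 is free => place at 3.
223 hashes to 6; slot 6 is free => place at 6.
402 hashes to 3; 3 taken => place at 4.
549 hashes to 3; 3,4 taken => place at 0.
Table: [549, ∅, ∅, 255, 402, ∅, 223]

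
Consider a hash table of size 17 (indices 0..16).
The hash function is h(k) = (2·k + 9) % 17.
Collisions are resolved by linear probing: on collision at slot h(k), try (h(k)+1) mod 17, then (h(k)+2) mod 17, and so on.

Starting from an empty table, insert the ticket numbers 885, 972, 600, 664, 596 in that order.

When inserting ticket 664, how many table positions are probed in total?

885 hashes to 11; slot 11 is free -> place at 11.
972 hashes to 15; slot 15 is free -> place at 15.
600 hashes to 2; slot 2 is free -> place at 2.
664 hashes to 11; 11 taken -> place at 12.
596 hashes to 11; 11,12 taken -> place at 13.
Table: [_, _, 600, _, _, _, _, _, _, _, _, 885, 664, 596, _, 972, _]

2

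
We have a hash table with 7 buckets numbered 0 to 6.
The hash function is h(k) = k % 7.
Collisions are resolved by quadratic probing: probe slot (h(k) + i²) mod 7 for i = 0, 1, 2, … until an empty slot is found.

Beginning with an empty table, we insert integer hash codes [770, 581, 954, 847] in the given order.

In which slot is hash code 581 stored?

1

770 hashes to 0; slot 0 is free => place at 0.
581 hashes to 0; 0 taken => place at 1.
954 hashes to 2; slot 2 is free => place at 2.
847 hashes to 0; 0,1 taken => place at 4.
Table: [770, 581, 954, ., 847, ., .]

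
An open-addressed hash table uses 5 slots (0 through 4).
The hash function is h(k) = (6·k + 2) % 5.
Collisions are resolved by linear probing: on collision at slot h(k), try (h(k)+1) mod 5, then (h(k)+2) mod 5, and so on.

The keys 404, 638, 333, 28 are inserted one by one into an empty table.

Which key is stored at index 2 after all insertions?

Insert 404: h=1, slot 1 empty → index 1.
Insert 638: h=0, slot 0 empty → index 0.
Insert 333: h=0, slots 0,1 occupied → index 2.
Insert 28: h=0, slots 0,1,2 occupied → index 3.
Table: [638, 404, 333, 28, -]

333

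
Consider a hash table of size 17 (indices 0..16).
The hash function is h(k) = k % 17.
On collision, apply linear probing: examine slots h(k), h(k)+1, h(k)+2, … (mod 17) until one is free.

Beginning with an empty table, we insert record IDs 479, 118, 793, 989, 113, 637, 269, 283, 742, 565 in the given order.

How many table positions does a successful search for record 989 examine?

2

479 hashes to 3; slot 3 is free => place at 3.
118 hashes to 16; slot 16 is free => place at 16.
793 hashes to 11; slot 11 is free => place at 11.
989 hashes to 3; 3 taken => place at 4.
113 hashes to 11; 11 taken => place at 12.
637 hashes to 8; slot 8 is free => place at 8.
269 hashes to 14; slot 14 is free => place at 14.
283 hashes to 11; 11,12 taken => place at 13.
742 hashes to 11; 11,12,13,14 taken => place at 15.
565 hashes to 4; 4 taken => place at 5.
Table: [_, _, _, 479, 989, 565, _, _, 637, _, _, 793, 113, 283, 269, 742, 118]
Lookup 989: h=3, probe 3,4 → found at 4.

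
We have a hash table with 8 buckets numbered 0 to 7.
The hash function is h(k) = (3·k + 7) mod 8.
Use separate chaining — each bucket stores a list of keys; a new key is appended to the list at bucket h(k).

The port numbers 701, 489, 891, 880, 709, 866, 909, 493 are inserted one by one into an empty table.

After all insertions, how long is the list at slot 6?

Insert 701: h=6, bucket 6 empty -> new chain.
Insert 489: h=2, bucket 2 empty -> new chain.
Insert 891: h=0, bucket 0 empty -> new chain.
Insert 880: h=7, bucket 7 empty -> new chain.
Insert 709: h=6, bucket 6 nonempty -> append to chain.
Insert 866: h=5, bucket 5 empty -> new chain.
Insert 909: h=6, bucket 6 nonempty -> append to chain.
Insert 493: h=6, bucket 6 nonempty -> append to chain.
Final buckets:
0: 891
1: _
2: 489
3: _
4: _
5: 866
6: 701 -> 709 -> 909 -> 493
7: 880

4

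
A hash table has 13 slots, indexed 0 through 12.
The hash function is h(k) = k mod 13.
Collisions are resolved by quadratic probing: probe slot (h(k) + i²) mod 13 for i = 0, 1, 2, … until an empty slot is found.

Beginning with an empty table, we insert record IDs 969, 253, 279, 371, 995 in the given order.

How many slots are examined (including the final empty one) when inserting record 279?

3

969 hashes to 7; slot 7 is free => place at 7.
253 hashes to 6; slot 6 is free => place at 6.
279 hashes to 6; 6,7 taken => place at 10.
371 hashes to 7; 7 taken => place at 8.
995 hashes to 7; 7,8 taken => place at 11.
Table: [-, -, -, -, -, -, 253, 969, 371, -, 279, 995, -]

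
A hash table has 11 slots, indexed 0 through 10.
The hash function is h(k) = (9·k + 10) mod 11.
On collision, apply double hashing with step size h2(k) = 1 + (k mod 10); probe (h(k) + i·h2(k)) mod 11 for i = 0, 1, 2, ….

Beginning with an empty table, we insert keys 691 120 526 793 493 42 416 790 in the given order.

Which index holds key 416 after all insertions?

Insert 691: h=3, slot 3 empty -> index 3.
Insert 120: h=1, slot 1 empty -> index 1.
Insert 526: h=3, h2=7, slot 3 occupied -> index 10.
Insert 793: h=8, slot 8 empty -> index 8.
Insert 493: h=3, h2=4, slot 3 occupied -> index 7.
Insert 42: h=3, h2=3, slot 3 occupied -> index 6.
Insert 416: h=3, h2=7, slots 3,10,6 occupied -> index 2.
Insert 790: h=3, h2=1, slot 3 occupied -> index 4.
Table: [_, 120, 416, 691, 790, _, 42, 493, 793, _, 526]

2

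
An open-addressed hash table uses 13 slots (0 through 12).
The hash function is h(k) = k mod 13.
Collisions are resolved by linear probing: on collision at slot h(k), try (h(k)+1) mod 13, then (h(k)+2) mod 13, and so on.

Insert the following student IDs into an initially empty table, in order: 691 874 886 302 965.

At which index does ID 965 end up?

691 hashes to 2; slot 2 is free -> place at 2.
874 hashes to 3; slot 3 is free -> place at 3.
886 hashes to 2; 2,3 taken -> place at 4.
302 hashes to 3; 3,4 taken -> place at 5.
965 hashes to 3; 3,4,5 taken -> place at 6.
Table: [_, _, 691, 874, 886, 302, 965, _, _, _, _, _, _]

6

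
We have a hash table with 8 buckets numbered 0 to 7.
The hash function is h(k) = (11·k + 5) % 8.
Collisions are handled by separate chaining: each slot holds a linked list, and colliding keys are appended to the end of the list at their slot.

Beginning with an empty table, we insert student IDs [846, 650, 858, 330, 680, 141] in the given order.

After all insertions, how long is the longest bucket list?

846 → bucket 7
650 → bucket 3
858 → bucket 3 (collision)
330 → bucket 3 (collision)
680 → bucket 5
141 → bucket 4
Final buckets:
0: _
1: _
2: _
3: 650 -> 858 -> 330
4: 141
5: 680
6: _
7: 846

3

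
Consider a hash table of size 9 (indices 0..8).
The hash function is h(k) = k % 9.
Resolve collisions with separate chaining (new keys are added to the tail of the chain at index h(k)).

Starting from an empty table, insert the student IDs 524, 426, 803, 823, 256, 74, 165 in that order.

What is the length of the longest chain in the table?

Insert 524: h=2, bucket 2 empty → new chain.
Insert 426: h=3, bucket 3 empty → new chain.
Insert 803: h=2, bucket 2 nonempty → append to chain.
Insert 823: h=4, bucket 4 empty → new chain.
Insert 256: h=4, bucket 4 nonempty → append to chain.
Insert 74: h=2, bucket 2 nonempty → append to chain.
Insert 165: h=3, bucket 3 nonempty → append to chain.
Final buckets:
0: ∅
1: ∅
2: 524 -> 803 -> 74
3: 426 -> 165
4: 823 -> 256
5: ∅
6: ∅
7: ∅
8: ∅

3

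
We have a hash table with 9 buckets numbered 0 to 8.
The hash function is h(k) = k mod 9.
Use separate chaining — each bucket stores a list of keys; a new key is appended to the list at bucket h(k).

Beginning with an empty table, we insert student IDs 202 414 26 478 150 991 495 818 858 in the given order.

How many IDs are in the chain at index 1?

2

Insert 202: h=4, bucket 4 empty -> new chain.
Insert 414: h=0, bucket 0 empty -> new chain.
Insert 26: h=8, bucket 8 empty -> new chain.
Insert 478: h=1, bucket 1 empty -> new chain.
Insert 150: h=6, bucket 6 empty -> new chain.
Insert 991: h=1, bucket 1 nonempty -> append to chain.
Insert 495: h=0, bucket 0 nonempty -> append to chain.
Insert 818: h=8, bucket 8 nonempty -> append to chain.
Insert 858: h=3, bucket 3 empty -> new chain.
Final buckets:
0: 414 -> 495
1: 478 -> 991
2: .
3: 858
4: 202
5: .
6: 150
7: .
8: 26 -> 818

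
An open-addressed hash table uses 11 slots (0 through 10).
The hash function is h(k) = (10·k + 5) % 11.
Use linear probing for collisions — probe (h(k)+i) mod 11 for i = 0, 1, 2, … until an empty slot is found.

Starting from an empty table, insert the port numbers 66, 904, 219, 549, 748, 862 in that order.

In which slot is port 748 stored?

66: h=5 => slot 5
904: h=3 => slot 3
219: h=6 => slot 6
549: h=6, probe 6,7 => slot 7
748: h=5, probe 5,6,7,8 => slot 8
862: h=1 => slot 1
Table: [., 862, ., 904, ., 66, 219, 549, 748, ., .]

8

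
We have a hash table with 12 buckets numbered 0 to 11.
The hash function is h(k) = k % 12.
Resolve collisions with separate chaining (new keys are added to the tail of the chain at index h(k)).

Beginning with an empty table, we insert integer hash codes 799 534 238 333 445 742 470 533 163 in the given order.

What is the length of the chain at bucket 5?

799 -> bucket 7
534 -> bucket 6
238 -> bucket 10
333 -> bucket 9
445 -> bucket 1
742 -> bucket 10 (collision)
470 -> bucket 2
533 -> bucket 5
163 -> bucket 7 (collision)
Final buckets:
0: _
1: 445
2: 470
3: _
4: _
5: 533
6: 534
7: 799 -> 163
8: _
9: 333
10: 238 -> 742
11: _

1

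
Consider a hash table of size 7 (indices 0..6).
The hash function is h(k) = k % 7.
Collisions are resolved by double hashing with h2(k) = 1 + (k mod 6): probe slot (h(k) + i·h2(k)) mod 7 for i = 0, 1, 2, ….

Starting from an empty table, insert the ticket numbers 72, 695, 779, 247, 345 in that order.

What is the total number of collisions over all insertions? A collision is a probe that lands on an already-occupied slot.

72 hashes to 2; slot 2 is free -> place at 2.
695 hashes to 2, h2=6; 2 taken -> place at 1.
779 hashes to 2, h2=6; 2,1 taken -> place at 0.
247 hashes to 2, h2=2; 2 taken -> place at 4.
345 hashes to 2, h2=4; 2 taken -> place at 6.
Table: [779, 695, 72, -, 247, -, 345]

5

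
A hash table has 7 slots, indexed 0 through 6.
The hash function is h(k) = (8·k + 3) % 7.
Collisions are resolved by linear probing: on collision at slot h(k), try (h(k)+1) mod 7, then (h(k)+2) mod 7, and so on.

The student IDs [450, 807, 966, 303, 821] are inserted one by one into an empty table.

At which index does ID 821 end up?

1

Insert 450: h=5, slot 5 empty -> index 5.
Insert 807: h=5, slot 5 occupied -> index 6.
Insert 966: h=3, slot 3 empty -> index 3.
Insert 303: h=5, slots 5,6 occupied -> index 0.
Insert 821: h=5, slots 5,6,0 occupied -> index 1.
Table: [303, 821, ∅, 966, ∅, 450, 807]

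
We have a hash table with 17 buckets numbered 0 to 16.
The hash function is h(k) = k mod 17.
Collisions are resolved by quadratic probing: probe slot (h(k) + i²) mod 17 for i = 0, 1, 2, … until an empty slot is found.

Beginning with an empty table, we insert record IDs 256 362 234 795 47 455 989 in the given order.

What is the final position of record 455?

12

Insert 256: h=1, slot 1 empty => index 1.
Insert 362: h=5, slot 5 empty => index 5.
Insert 234: h=13, slot 13 empty => index 13.
Insert 795: h=13, slot 13 occupied => index 14.
Insert 47: h=13, slots 13,14 occupied => index 0.
Insert 455: h=13, slots 13,14,0,5 occupied => index 12.
Insert 989: h=3, slot 3 empty => index 3.
Table: [47, 256, -, 989, -, 362, -, -, -, -, -, -, 455, 234, 795, -, -]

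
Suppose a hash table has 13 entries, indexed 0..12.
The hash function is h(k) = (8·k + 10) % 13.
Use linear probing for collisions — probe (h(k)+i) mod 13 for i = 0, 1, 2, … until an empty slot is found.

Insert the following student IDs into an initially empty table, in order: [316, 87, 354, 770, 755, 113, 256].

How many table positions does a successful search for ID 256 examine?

316 hashes to 3; slot 3 is free => place at 3.
87 hashes to 4; slot 4 is free => place at 4.
354 hashes to 8; slot 8 is free => place at 8.
770 hashes to 8; 8 taken => place at 9.
755 hashes to 5; slot 5 is free => place at 5.
113 hashes to 4; 4,5 taken => place at 6.
256 hashes to 4; 4,5,6 taken => place at 7.
Table: [∅, ∅, ∅, 316, 87, 755, 113, 256, 354, 770, ∅, ∅, ∅]
Lookup 256: h=4, probe 4,5,6,7 → found at 7.

4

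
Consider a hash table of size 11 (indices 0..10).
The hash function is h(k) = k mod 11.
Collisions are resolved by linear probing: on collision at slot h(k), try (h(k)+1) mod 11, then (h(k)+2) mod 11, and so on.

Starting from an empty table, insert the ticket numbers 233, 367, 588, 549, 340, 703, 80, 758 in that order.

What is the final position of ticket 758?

233: h=2 → slot 2
367: h=4 → slot 4
588: h=5 → slot 5
549: h=10 → slot 10
340: h=10, probe 10,0 → slot 0
703: h=10, probe 10,0,1 → slot 1
80: h=3 → slot 3
758: h=10, probe 10,0,1,2,3,4,5,6 → slot 6
Table: [340, 703, 233, 80, 367, 588, 758, _, _, _, 549]

6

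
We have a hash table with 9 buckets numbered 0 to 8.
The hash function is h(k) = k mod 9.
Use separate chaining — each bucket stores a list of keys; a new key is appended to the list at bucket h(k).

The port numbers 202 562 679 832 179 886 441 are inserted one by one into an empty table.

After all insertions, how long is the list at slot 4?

202 -> bucket 4
562 -> bucket 4 (collision)
679 -> bucket 4 (collision)
832 -> bucket 4 (collision)
179 -> bucket 8
886 -> bucket 4 (collision)
441 -> bucket 0
Final buckets:
0: 441
1: .
2: .
3: .
4: 202 -> 562 -> 679 -> 832 -> 886
5: .
6: .
7: .
8: 179

5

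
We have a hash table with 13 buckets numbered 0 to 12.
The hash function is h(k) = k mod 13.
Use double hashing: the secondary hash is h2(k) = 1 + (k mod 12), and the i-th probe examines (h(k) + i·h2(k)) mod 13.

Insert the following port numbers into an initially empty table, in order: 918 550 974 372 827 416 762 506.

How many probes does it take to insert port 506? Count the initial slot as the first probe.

3

Insert 918: h=8, slot 8 empty → index 8.
Insert 550: h=4, slot 4 empty → index 4.
Insert 974: h=12, slot 12 empty → index 12.
Insert 372: h=8, h2=1, slot 8 occupied → index 9.
Insert 827: h=8, h2=12, slot 8 occupied → index 7.
Insert 416: h=0, slot 0 empty → index 0.
Insert 762: h=8, h2=7, slot 8 occupied → index 2.
Insert 506: h=12, h2=3, slots 12,2 occupied → index 5.
Table: [416, —, 762, —, 550, 506, —, 827, 918, 372, —, —, 974]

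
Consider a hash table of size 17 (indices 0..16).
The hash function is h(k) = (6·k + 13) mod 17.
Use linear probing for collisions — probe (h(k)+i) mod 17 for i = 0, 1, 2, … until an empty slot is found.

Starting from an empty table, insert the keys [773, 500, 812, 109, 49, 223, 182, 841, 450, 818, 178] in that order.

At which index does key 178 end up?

13

Insert 773: h=10, slot 10 empty → index 10.
Insert 500: h=4, slot 4 empty → index 4.
Insert 812: h=6, slot 6 empty → index 6.
Insert 109: h=4, slot 4 occupied → index 5.
Insert 49: h=1, slot 1 empty → index 1.
Insert 223: h=8, slot 8 empty → index 8.
Insert 182: h=0, slot 0 empty → index 0.
Insert 841: h=10, slot 10 occupied → index 11.
Insert 450: h=10, slots 10,11 occupied → index 12.
Insert 818: h=8, slot 8 occupied → index 9.
Insert 178: h=10, slots 10,11,12 occupied → index 13.
Table: [182, 49, -, -, 500, 109, 812, -, 223, 818, 773, 841, 450, 178, -, -, -]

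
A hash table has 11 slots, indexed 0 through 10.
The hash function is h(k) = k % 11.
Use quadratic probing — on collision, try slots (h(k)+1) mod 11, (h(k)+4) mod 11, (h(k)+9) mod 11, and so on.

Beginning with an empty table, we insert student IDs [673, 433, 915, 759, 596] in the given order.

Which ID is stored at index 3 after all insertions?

673: h=2 → slot 2
433: h=4 → slot 4
915: h=2, probe 2,3 → slot 3
759: h=0 → slot 0
596: h=2, probe 2,3,6 → slot 6
Table: [759, ∅, 673, 915, 433, ∅, 596, ∅, ∅, ∅, ∅]

915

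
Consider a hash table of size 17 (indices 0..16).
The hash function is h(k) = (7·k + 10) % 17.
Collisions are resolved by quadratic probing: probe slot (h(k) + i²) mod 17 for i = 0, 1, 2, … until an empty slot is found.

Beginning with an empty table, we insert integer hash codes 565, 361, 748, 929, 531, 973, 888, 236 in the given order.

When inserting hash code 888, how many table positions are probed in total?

5

565 hashes to 4; slot 4 is free -> place at 4.
361 hashes to 4; 4 taken -> place at 5.
748 hashes to 10; slot 10 is free -> place at 10.
929 hashes to 2; slot 2 is free -> place at 2.
531 hashes to 4; 4,5 taken -> place at 8.
973 hashes to 4; 4,5,8 taken -> place at 13.
888 hashes to 4; 4,5,8,13 taken -> place at 3.
236 hashes to 13; 13 taken -> place at 14.
Table: [., ., 929, 888, 565, 361, ., ., 531, ., 748, ., ., 973, 236, ., .]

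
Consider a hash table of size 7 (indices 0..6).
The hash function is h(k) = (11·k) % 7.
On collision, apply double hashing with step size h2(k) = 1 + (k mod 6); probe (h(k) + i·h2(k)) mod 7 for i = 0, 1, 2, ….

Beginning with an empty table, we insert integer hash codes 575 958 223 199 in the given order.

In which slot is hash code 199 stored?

0

Insert 575: h=4, slot 4 empty → index 4.
Insert 958: h=3, slot 3 empty → index 3.
Insert 223: h=3, h2=2, slot 3 occupied → index 5.
Insert 199: h=5, h2=2, slot 5 occupied → index 0.
Table: [199, ., ., 958, 575, 223, .]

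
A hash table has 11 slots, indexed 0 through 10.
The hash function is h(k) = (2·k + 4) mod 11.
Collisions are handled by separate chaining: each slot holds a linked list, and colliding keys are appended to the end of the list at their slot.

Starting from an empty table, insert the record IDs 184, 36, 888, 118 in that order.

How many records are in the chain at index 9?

184 → bucket 9
36 → bucket 10
888 → bucket 9 (collision)
118 → bucket 9 (collision)
Final buckets:
0: .
1: .
2: .
3: .
4: .
5: .
6: .
7: .
8: .
9: 184 -> 888 -> 118
10: 36

3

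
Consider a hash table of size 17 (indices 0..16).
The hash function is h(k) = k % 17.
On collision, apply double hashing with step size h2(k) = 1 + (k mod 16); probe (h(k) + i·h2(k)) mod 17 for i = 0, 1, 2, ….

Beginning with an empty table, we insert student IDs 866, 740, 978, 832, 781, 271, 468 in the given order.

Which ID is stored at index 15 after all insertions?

271

Insert 866: h=16, slot 16 empty → index 16.
Insert 740: h=9, slot 9 empty → index 9.
Insert 978: h=9, h2=3, slot 9 occupied → index 12.
Insert 832: h=16, h2=1, slot 16 occupied → index 0.
Insert 781: h=16, h2=14, slot 16 occupied → index 13.
Insert 271: h=16, h2=16, slot 16 occupied → index 15.
Insert 468: h=9, h2=5, slot 9 occupied → index 14.
Table: [832, —, —, —, —, —, —, —, —, 740, —, —, 978, 781, 468, 271, 866]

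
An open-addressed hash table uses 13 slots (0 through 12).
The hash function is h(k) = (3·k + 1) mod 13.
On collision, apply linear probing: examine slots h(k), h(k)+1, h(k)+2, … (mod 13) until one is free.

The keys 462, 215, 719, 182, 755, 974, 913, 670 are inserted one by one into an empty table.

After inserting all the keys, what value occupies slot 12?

913

Insert 462: h=9, slot 9 empty -> index 9.
Insert 215: h=9, slot 9 occupied -> index 10.
Insert 719: h=0, slot 0 empty -> index 0.
Insert 182: h=1, slot 1 empty -> index 1.
Insert 755: h=4, slot 4 empty -> index 4.
Insert 974: h=11, slot 11 empty -> index 11.
Insert 913: h=10, slots 10,11 occupied -> index 12.
Insert 670: h=9, slots 9,10,11,12,0,1 occupied -> index 2.
Table: [719, 182, 670, ., 755, ., ., ., ., 462, 215, 974, 913]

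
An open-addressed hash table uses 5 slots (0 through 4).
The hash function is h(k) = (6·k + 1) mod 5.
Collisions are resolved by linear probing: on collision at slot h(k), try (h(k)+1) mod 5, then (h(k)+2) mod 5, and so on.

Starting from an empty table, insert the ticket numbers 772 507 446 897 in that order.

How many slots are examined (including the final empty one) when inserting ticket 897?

772 hashes to 3; slot 3 is free → place at 3.
507 hashes to 3; 3 taken → place at 4.
446 hashes to 2; slot 2 is free → place at 2.
897 hashes to 3; 3,4 taken → place at 0.
Table: [897, _, 446, 772, 507]

3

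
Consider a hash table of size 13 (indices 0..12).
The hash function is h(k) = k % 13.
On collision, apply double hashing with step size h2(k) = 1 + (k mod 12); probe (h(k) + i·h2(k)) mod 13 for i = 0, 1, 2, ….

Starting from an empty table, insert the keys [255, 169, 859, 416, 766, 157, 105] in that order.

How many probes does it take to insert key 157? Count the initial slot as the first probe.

255 hashes to 8; slot 8 is free => place at 8.
169 hashes to 0; slot 0 is free => place at 0.
859 hashes to 1; slot 1 is free => place at 1.
416 hashes to 0, h2=9; 0 taken => place at 9.
766 hashes to 12; slot 12 is free => place at 12.
157 hashes to 1, h2=2; 1 taken => place at 3.
105 hashes to 1, h2=10; 1 taken => place at 11.
Table: [169, 859, _, 157, _, _, _, _, 255, 416, _, 105, 766]

2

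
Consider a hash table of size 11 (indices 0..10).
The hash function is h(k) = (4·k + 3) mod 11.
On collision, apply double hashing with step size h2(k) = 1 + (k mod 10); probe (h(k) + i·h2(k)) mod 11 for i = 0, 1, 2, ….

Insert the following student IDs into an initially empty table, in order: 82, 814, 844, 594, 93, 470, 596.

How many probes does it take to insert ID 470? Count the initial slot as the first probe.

3

82: h=1 => slot 1
814: h=3 => slot 3
844: h=2 => slot 2
594: h=3, h2=5, probe 3,8 => slot 8
93: h=1, h2=4, probe 1,5 => slot 5
470: h=2, h2=1, probe 2,3,4 => slot 4
596: h=0 => slot 0
Table: [596, 82, 844, 814, 470, 93, -, -, 594, -, -]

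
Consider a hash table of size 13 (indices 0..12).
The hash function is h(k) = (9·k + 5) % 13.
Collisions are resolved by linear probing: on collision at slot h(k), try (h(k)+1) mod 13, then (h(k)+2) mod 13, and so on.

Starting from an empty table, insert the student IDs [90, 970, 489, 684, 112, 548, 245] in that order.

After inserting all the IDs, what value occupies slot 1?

684

90 hashes to 9; slot 9 is free -> place at 9.
970 hashes to 12; slot 12 is free -> place at 12.
489 hashes to 12; 12 taken -> place at 0.
684 hashes to 12; 12,0 taken -> place at 1.
112 hashes to 12; 12,0,1 taken -> place at 2.
548 hashes to 10; slot 10 is free -> place at 10.
245 hashes to 0; 0,1,2 taken -> place at 3.
Table: [489, 684, 112, 245, ., ., ., ., ., 90, 548, ., 970]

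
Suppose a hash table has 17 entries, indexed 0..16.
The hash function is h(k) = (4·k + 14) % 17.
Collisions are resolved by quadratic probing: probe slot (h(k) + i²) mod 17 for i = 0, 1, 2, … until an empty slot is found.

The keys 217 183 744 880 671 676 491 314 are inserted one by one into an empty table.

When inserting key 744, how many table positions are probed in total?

217 hashes to 15; slot 15 is free → place at 15.
183 hashes to 15; 15 taken → place at 16.
744 hashes to 15; 15,16 taken → place at 2.
880 hashes to 15; 15,16,2 taken → place at 7.
671 hashes to 12; slot 12 is free → place at 12.
676 hashes to 15; 15,16,2,7 taken → place at 14.
491 hashes to 6; slot 6 is free → place at 6.
314 hashes to 12; 12 taken → place at 13.
Table: [-, -, 744, -, -, -, 491, 880, -, -, -, -, 671, 314, 676, 217, 183]

3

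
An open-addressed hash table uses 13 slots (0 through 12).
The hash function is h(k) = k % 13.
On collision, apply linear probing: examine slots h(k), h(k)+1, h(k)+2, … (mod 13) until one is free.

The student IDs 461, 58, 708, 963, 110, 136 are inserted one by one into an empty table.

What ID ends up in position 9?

461: h=6 => slot 6
58: h=6, probe 6,7 => slot 7
708: h=6, probe 6,7,8 => slot 8
963: h=1 => slot 1
110: h=6, probe 6,7,8,9 => slot 9
136: h=6, probe 6,7,8,9,10 => slot 10
Table: [_, 963, _, _, _, _, 461, 58, 708, 110, 136, _, _]

110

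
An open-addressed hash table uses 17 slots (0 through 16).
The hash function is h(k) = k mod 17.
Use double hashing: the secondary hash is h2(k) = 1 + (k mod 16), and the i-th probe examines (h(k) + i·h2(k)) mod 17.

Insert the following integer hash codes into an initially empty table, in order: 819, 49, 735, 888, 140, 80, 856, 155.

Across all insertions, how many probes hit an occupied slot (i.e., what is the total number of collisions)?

819 hashes to 3; slot 3 is free -> place at 3.
49 hashes to 15; slot 15 is free -> place at 15.
735 hashes to 4; slot 4 is free -> place at 4.
888 hashes to 4, h2=9; 4 taken -> place at 13.
140 hashes to 4, h2=13; 4 taken -> place at 0.
80 hashes to 12; slot 12 is free -> place at 12.
856 hashes to 6; slot 6 is free -> place at 6.
155 hashes to 2; slot 2 is free -> place at 2.
Table: [140, _, 155, 819, 735, _, 856, _, _, _, _, _, 80, 888, _, 49, _]

2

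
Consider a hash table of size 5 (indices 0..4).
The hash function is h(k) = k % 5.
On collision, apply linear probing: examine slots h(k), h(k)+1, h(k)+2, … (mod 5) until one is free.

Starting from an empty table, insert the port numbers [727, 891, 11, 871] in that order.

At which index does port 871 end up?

4

Insert 727: h=2, slot 2 empty -> index 2.
Insert 891: h=1, slot 1 empty -> index 1.
Insert 11: h=1, slots 1,2 occupied -> index 3.
Insert 871: h=1, slots 1,2,3 occupied -> index 4.
Table: [_, 891, 727, 11, 871]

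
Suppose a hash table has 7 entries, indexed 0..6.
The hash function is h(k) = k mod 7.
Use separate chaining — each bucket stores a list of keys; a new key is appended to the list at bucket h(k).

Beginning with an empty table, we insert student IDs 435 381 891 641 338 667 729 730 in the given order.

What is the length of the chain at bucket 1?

2

Insert 435: h=1, bucket 1 empty → new chain.
Insert 381: h=3, bucket 3 empty → new chain.
Insert 891: h=2, bucket 2 empty → new chain.
Insert 641: h=4, bucket 4 empty → new chain.
Insert 338: h=2, bucket 2 nonempty → append to chain.
Insert 667: h=2, bucket 2 nonempty → append to chain.
Insert 729: h=1, bucket 1 nonempty → append to chain.
Insert 730: h=2, bucket 2 nonempty → append to chain.
Final buckets:
0: ∅
1: 435 -> 729
2: 891 -> 338 -> 667 -> 730
3: 381
4: 641
5: ∅
6: ∅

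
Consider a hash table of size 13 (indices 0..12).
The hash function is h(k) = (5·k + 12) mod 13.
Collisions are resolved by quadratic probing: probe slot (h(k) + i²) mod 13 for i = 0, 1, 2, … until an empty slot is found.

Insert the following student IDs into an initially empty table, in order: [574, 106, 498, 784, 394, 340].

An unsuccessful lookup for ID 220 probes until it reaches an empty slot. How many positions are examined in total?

574: h=9 -> slot 9
106: h=9, probe 9,10 -> slot 10
498: h=6 -> slot 6
784: h=6, probe 6,7 -> slot 7
394: h=6, probe 6,7,10,2 -> slot 2
340: h=9, probe 9,10,0 -> slot 0
Table: [340, _, 394, _, _, _, 498, 784, _, 574, 106, _, _]
Lookup 220: h=7, probe 7,8 → slot 8 empty, not found.

2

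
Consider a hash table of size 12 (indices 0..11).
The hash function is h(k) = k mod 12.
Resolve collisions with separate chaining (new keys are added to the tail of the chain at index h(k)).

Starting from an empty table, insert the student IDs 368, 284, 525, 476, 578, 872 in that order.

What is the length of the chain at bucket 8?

4

368 -> bucket 8
284 -> bucket 8 (collision)
525 -> bucket 9
476 -> bucket 8 (collision)
578 -> bucket 2
872 -> bucket 8 (collision)
Final buckets:
0: .
1: .
2: 578
3: .
4: .
5: .
6: .
7: .
8: 368 -> 284 -> 476 -> 872
9: 525
10: .
11: .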